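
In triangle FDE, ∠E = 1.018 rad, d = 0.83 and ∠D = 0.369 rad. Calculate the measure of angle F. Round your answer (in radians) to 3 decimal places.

∠F ≈ 1.755 rad

The third angle is ∠F = π − ∠D − ∠E = 1.755 rad.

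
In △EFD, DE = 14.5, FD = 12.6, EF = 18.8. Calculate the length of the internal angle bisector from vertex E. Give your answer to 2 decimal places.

15.28

By the law of cosines, cos E = (DE² + EF² − FD²) / (2·DE·EF) ≈ 0.74272, so ∠E ≈ 42.04°.
The bisector from E has length 2·DE·EF·cos(∠E/2)/(DE+EF) ≈ 15.283.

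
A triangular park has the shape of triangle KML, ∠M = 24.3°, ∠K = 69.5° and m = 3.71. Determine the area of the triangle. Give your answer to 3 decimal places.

The third angle is ∠L = 180° − ∠K − ∠M = 86.20°.
Law of sines: k = m·sin K/sin M ≈ 8.4446.
Law of sines: l = m·sin L/sin M ≈ 8.9957.
Area = ½·m·k·sin L ≈ 15.63.

15.630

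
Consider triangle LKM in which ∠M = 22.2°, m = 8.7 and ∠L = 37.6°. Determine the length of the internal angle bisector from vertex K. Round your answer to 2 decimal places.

The third angle is ∠K = 180° − ∠M − ∠L = 120.20°.
Law of sines: l = m·sin L/sin M ≈ 14.049.
Law of sines: k = m·sin K/sin M ≈ 19.9.
The bisector from K has length 2·m·l·cos(∠K/2)/(m+l) ≈ 5.3566.

5.36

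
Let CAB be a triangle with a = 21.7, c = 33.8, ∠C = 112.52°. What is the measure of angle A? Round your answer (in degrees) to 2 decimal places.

36.37

Law of sines: sin A = a·sin C/c ≈ 0.59306.
Since c ≥ a, only the acute value applies: ∠A ≈ 36.37°.
Then ∠B = 180° − ∠C − ∠A ≈ 31.11°.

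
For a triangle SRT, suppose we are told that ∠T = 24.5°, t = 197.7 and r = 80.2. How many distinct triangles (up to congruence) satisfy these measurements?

1

r·sin T = 80.2·sin(24.5°) ≈ 33.26.
Since t ≥ r, exactly one triangle exists.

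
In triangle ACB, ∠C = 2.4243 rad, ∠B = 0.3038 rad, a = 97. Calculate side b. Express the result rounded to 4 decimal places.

72.2167

The third angle is ∠A = π − ∠C − ∠B = 0.4135 rad.
Law of sines: b = a·sin B/sin A ≈ 72.217.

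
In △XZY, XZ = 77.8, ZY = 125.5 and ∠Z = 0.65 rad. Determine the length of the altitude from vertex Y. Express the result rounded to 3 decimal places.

75.951

By the law of cosines, YX² = XZ² + ZY² − 2·XZ·ZY·cos Z = 6257.3, so YX ≈ 79.103.
Area = ½·XZ·ZY·sin Z ≈ 2954.5.
The altitude from Y has length 2·area/XZ ≈ 75.951.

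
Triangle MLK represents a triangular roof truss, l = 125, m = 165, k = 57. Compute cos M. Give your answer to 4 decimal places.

By the law of cosines, cos M = (l² + k² − m²) / (2·l·k) ≈ -0.58604, so ∠M ≈ 125.88°.

cos M ≈ -0.5860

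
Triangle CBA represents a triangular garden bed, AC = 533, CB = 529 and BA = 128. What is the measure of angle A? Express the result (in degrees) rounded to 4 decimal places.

By the law of cosines, cos A = (BA² + AC² − CB²) / (2·BA·AC) ≈ 0.15121, so ∠A ≈ 81.30°.

∠A ≈ 81.3031°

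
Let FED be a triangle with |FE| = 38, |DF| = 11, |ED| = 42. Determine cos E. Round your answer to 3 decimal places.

cos E ≈ 0.967

By the law of cosines, cos E = (|FE|² + |ED|² − |DF|²) / (2·|FE|·|ED|) ≈ 0.96711, so ∠E ≈ 14.74°.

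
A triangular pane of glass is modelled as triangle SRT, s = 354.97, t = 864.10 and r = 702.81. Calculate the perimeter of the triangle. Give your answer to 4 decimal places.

perimeter ≈ 1921.8800

Perimeter = 354.97 + 702.81 + 864.1 = 1921.9.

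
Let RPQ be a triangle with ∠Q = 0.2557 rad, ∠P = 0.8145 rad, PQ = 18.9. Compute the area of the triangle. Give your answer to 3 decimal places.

The third angle is ∠R = π − ∠P − ∠Q = 2.0714 rad.
Law of sines: QR = PQ·sin P/sin R ≈ 15.67.
Law of sines: RP = PQ·sin Q/sin R ≈ 5.4488.
Area = ½·PQ·QR·sin Q ≈ 37.454.

area ≈ 37.454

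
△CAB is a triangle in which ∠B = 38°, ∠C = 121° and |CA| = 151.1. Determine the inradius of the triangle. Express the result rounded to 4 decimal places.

The third angle is ∠A = 180° − ∠B − ∠C = 21.00°.
Law of sines: |AB| = |CA|·sin C/sin B ≈ 210.37.
Law of sines: |BC| = |CA|·sin A/sin B ≈ 87.953.
Area = ½·|CA|·|AB|·sin A ≈ 5695.8.
Semiperimeter s = (210.37+87.953+151.1)/2 = 224.71.
Inradius = area/s = 5695.8/224.71 ≈ 25.347.

r ≈ 25.3469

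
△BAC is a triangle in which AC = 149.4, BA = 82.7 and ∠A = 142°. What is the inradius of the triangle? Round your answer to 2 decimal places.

By the law of cosines, CB² = BA² + AC² − 2·BA·AC·cos A = 48632, so CB ≈ 220.53.
Area = ½·BA·AC·sin A ≈ 3803.4.
Semiperimeter s = (149.4+220.53+82.7)/2 = 226.31.
Inradius = area/s = 3803.4/226.31 ≈ 16.806.

16.81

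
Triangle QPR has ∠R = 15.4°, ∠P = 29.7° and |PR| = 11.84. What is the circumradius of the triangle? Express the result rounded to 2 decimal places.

8.36

The third angle is ∠Q = 180° − ∠P − ∠R = 134.90°.
Law of sines: |RQ| = |PR|·sin P/sin Q ≈ 8.2817.
Law of sines: |QP| = |PR|·sin R/sin Q ≈ 4.4388.
Circumradius = |PR|/(2 sin Q) ≈ 8.3576.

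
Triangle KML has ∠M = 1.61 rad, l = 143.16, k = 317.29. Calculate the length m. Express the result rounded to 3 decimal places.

353.169

By the law of cosines, m² = l² + k² − 2·l·k·cos M = 1.2473e+05, so m ≈ 353.17.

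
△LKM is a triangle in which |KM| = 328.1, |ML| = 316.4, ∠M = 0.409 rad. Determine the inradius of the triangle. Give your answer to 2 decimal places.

By the law of cosines, |LK|² = |KM|² + |ML|² − 2·|KM|·|ML|·cos M = 17262, so |LK| ≈ 131.38.
Area = ½·|KM|·|ML|·sin M ≈ 20642.
Semiperimeter s = (328.1+316.4+131.38)/2 = 387.94.
Inradius = area/s = 20642/387.94 ≈ 53.21.

r ≈ 53.21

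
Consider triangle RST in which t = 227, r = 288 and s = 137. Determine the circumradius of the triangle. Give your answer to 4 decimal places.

147.0719

By the law of cosines, cos R = (s² + t² − r²) / (2·s·t) ≈ -0.20332, so ∠R ≈ 101.73°.
Circumradius = r/(2 sin R) ≈ 147.07.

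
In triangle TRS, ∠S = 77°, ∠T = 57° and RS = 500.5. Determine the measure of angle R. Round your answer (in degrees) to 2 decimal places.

The third angle is ∠R = 180° − ∠S − ∠T = 46.00°.

∠R ≈ 46.00°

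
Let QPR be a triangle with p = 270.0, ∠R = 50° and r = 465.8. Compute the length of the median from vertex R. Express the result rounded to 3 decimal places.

Law of sines: sin P = p·sin R/r ≈ 0.44404.
Since r ≥ p, only the acute value applies: ∠P ≈ 26.36°.
Then ∠Q = 180° − ∠R − ∠P ≈ 103.64°.
Law of sines gives q = r·sin Q/sin R ≈ 590.91.
Median from R: ½√(2·q² + 2·p² − r²) ≈ 395.98.

m_R ≈ 395.976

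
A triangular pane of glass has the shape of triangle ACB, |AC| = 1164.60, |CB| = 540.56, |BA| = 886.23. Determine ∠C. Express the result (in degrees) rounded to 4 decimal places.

By the law of cosines, cos C = (|AC|² + |CB|² − |BA|²) / (2·|AC|·|CB|) ≈ 0.68550, so ∠C ≈ 46.73°.

46.7250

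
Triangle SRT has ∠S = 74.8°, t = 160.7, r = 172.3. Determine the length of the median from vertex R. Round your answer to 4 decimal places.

m_R ≈ 161.2038

By the law of cosines, s² = r² + t² − 2·r·t·cos S = 40992, so s ≈ 202.47.
Median from R: ½√(2·t² + 2·s² − r²) ≈ 161.2.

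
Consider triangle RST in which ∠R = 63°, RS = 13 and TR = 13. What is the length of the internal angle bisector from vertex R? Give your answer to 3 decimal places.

t_R ≈ 11.084

By the law of cosines, ST² = TR² + RS² − 2·TR·RS·cos R = 184.55, so ST ≈ 13.585.
The bisector from R has length 2·TR·RS·cos(∠R/2)/(TR+RS) ≈ 11.084.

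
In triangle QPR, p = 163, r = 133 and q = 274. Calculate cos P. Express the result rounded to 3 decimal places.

0.908

By the law of cosines, cos P = (r² + q² − p²) / (2·r·q) ≈ 0.90824, so ∠P ≈ 24.74°.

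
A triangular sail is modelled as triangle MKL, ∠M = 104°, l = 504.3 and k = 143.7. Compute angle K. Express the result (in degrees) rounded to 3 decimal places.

By the law of cosines, m² = k² + l² − 2·k·l·cos M = 3.1003e+05, so m ≈ 556.8.
Law of cosines again: cos K = (l² + m² − k²)/(2·l·m) ≈ 0.96814, so ∠K ≈ 14.50°.

14.502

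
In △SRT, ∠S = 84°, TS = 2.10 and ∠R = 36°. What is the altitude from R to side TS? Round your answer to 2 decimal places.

The third angle is ∠T = 180° − ∠S − ∠R = 60.00°.
Law of sines: RT = TS·sin S/sin R ≈ 3.5532.
Law of sines: SR = TS·sin T/sin R ≈ 3.0941.
Area = ½·TS·RT·sin T ≈ 3.231.
The altitude from R has length 2·area/TS ≈ 3.0771.

h_R ≈ 3.08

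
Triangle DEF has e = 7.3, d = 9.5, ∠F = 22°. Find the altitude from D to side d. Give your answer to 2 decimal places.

By the law of cosines, f² = d² + e² − 2·d·e·cos F = 14.94, so f ≈ 3.8652.
Area = ½·d·e·sin F ≈ 12.989.
The altitude from D has length 2·area/d ≈ 2.7346.

2.73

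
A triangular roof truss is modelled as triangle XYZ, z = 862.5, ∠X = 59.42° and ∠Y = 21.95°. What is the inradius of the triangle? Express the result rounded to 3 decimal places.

r ≈ 124.836

The third angle is ∠Z = 180° − ∠X − ∠Y = 98.63°.
Law of sines: x = z·sin X/sin Z ≈ 751.05.
Law of sines: y = z·sin Y/sin Z ≈ 326.09.
Area = ½·z·x·sin Y ≈ 1.2107e+05.
Semiperimeter s = (751.05+326.09+862.5)/2 = 969.82.
Inradius = area/s = 1.2107e+05/969.82 ≈ 124.84.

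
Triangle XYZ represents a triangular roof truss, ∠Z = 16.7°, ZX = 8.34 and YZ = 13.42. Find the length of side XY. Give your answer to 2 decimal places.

5.94

By the law of cosines, XY² = YZ² + ZX² − 2·YZ·ZX·cos Z = 35.248, so XY ≈ 5.937.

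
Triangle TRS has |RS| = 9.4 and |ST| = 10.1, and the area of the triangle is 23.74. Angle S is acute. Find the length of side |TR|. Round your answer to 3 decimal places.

5.093

From area = ½·|RS|·|ST|·sin S, we get sin S = 2·area/(|RS|·|ST|) ≈ 0.50011.
Taking the acute solution, ∠S ≈ 0.524 rad.
Law of cosines then gives |TR| ≈ 5.0932.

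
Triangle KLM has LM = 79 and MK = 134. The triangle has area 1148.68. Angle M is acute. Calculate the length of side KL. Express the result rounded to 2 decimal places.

From area = ½·LM·MK·sin M, we get sin M = 2·area/(LM·MK) ≈ 0.21702.
Taking the acute solution, ∠M ≈ 12.53°.
Law of cosines then gives KL ≈ 59.41.

59.41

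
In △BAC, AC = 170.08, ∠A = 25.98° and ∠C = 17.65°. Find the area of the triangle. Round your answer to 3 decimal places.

2784.138

The third angle is ∠B = 180° − ∠A − ∠C = 136.37°.
Law of sines: CB = AC·sin A/sin B ≈ 107.98.
Law of sines: BA = AC·sin C/sin B ≈ 74.737.
Area = ½·AC·CB·sin C ≈ 2784.1.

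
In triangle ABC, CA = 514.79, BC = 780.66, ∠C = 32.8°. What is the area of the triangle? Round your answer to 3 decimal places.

Area = ½·BC·CA·sin C ≈ 1.0885e+05.

108849.754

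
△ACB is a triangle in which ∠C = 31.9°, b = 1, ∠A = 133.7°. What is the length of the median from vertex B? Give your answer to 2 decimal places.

The third angle is ∠B = 180° − ∠A − ∠C = 14.40°.
Law of sines: a = b·sin A/sin B ≈ 2.9071.
Law of sines: c = b·sin C/sin B ≈ 2.1249.
Median from B: ½√(2·a² + 2·c² − b²) ≈ 2.4966.

m_B ≈ 2.50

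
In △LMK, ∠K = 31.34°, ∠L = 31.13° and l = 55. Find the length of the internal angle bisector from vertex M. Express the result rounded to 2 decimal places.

The third angle is ∠M = 180° − ∠K − ∠L = 117.53°.
Law of sines: m = l·sin M/sin L ≈ 94.34.
Law of sines: k = l·sin K/sin L ≈ 55.333.
The bisector from M has length 2·k·l·cos(∠M/2)/(k+l) ≈ 28.606.

t_M ≈ 28.61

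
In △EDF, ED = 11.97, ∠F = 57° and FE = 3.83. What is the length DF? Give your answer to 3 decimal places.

Law of sines: sin D = FE·sin F/ED ≈ 0.26835.
Since ED ≥ FE, only the acute value applies: ∠D ≈ 15.57°.
Then ∠E = 180° − ∠F − ∠D ≈ 107.43°.
Law of sines gives DF = ED·sin E/sin F ≈ 13.617.

13.617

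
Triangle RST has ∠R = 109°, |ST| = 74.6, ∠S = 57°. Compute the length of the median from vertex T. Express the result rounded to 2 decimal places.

The third angle is ∠T = 180° − ∠R − ∠S = 14.00°.
Law of sines: |TR| = |ST|·sin S/sin R ≈ 66.17.
Law of sines: |RS| = |ST|·sin T/sin R ≈ 19.087.
Median from T: ½√(2·|ST|² + 2·|TR|² − |RS|²) ≈ 69.862.

m_T ≈ 69.86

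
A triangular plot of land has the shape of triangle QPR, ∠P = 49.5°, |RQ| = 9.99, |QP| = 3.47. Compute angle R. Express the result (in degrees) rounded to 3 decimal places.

∠R ≈ 15.315°

Law of sines: sin R = |QP|·sin P/|RQ| ≈ 0.26412.
Since |RQ| ≥ |QP|, only the acute value applies: ∠R ≈ 15.31°.
Then ∠Q = 180° − ∠P − ∠R ≈ 115.19°.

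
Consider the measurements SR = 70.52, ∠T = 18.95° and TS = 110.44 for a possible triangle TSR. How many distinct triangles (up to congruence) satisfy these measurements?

2

TS·sin T = 110.44·sin(18.95°) ≈ 35.86.
Since TS sin T < SR < TS (35.86 < 70.52 < 110.44), two triangles exist.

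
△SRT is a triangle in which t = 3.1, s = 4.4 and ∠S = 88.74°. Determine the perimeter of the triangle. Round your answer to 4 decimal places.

Law of sines: sin T = t·sin S/s ≈ 0.70438.
Since s ≥ t, only the acute value applies: ∠T ≈ 44.78°.
Then ∠R = 180° − ∠S − ∠T ≈ 46.48°.
Law of sines gives r = s·sin R/sin S ≈ 3.1914.
Semiperimeter p = (4.4+3.1914+3.1)/2 = 5.3457.
Perimeter = 4.4 + 3.1914 + 3.1 = 10.691.

10.6914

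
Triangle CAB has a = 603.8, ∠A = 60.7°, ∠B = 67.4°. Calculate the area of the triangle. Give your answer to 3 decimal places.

The third angle is ∠C = 180° − ∠A − ∠B = 51.90°.
Law of sines: c = a·sin C/sin A ≈ 544.86.
Law of sines: b = a·sin B/sin A ≈ 639.21.
Area = ½·a·c·sin B ≈ 1.5186e+05.

area ≈ 151860.461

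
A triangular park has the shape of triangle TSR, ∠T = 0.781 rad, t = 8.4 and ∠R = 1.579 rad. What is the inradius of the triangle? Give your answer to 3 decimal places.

The third angle is ∠S = π − ∠R − ∠T = 0.782 rad.
Law of sines: s = t·sin S/sin T ≈ 8.405.
Law of sines: r = t·sin R/sin T ≈ 11.932.
Area = ½·t·s·sin R ≈ 35.3.
Semiperimeter p = (8.4+8.405+11.932)/2 = 14.368.
Inradius = area/p = 35.3/14.368 ≈ 2.4568.

2.457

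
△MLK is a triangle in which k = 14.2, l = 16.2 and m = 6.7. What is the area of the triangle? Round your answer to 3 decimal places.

47.403

Semiperimeter s = (6.7 + 16.2 + 14.2)/2 = 18.55.
Heron's formula: area = √(18.55·11.85·2.35·4.35) ≈ 47.403.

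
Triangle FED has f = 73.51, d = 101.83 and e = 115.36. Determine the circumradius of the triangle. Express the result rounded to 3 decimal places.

By the law of cosines, cos F = (e² + d² − f²) / (2·e·d) ≈ 0.77779, so ∠F ≈ 0.680 rad.
Circumradius = f/(2 sin F) ≈ 58.478.

R ≈ 58.478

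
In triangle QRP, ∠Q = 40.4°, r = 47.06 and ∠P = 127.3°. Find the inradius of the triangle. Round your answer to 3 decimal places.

14.646

The third angle is ∠R = 180° − ∠P − ∠Q = 12.30°.
Law of sines: q = r·sin Q/sin R ≈ 143.17.
Law of sines: p = r·sin P/sin R ≈ 175.73.
Area = ½·r·q·sin P ≈ 2679.9.
Semiperimeter s = (143.17+47.06+175.73)/2 = 182.98.
Inradius = area/s = 2679.9/182.98 ≈ 14.646.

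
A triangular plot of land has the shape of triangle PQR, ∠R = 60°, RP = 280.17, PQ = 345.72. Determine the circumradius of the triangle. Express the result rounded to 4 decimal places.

199.6015

Law of sines: sin Q = RP·sin R/PQ ≈ 0.70182.
Since PQ ≥ RP, only the acute value applies: ∠Q ≈ 44.57°.
Then ∠P = 180° − ∠R − ∠Q ≈ 75.43°.
Law of sines gives QR = PQ·sin P/sin R ≈ 386.36.
Circumradius = PQ/(2 sin R) ≈ 199.6.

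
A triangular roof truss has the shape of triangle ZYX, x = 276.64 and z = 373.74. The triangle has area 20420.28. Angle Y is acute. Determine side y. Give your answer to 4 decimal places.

162.0018

From area = ½·x·z·sin Y, we get sin Y = 2·area/(x·z) ≈ 0.39501.
Taking the acute solution, ∠Y ≈ 0.4061 rad.
Law of cosines then gives y ≈ 162.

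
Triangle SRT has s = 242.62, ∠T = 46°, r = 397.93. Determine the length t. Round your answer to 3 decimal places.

288.236

By the law of cosines, t² = s² + r² − 2·s·r·cos T = 83080, so t ≈ 288.24.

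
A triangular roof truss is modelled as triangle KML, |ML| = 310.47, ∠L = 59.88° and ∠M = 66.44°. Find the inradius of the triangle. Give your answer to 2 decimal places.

r ≈ 95.14

The third angle is ∠K = 180° − ∠M − ∠L = 53.68°.
Law of sines: |LK| = |ML|·sin M/sin K ≈ 353.21.
Law of sines: |KM| = |ML|·sin L/sin K ≈ 333.3.
Area = ½·|ML|·|LK|·sin L ≈ 47427.
Semiperimeter s = (310.47+353.21+333.3)/2 = 498.49.
Inradius = area/s = 47427/498.49 ≈ 95.142.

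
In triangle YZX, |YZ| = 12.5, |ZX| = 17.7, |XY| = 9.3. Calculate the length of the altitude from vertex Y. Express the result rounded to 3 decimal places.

Semiperimeter s = (17.7 + 9.3 + 12.5)/2 = 19.75.
Heron's formula: area = √(19.75·2.05·10.45·7.25) ≈ 55.384.
The altitude from Y has length 2·area/|ZX| ≈ 6.2581.

h_Y ≈ 6.258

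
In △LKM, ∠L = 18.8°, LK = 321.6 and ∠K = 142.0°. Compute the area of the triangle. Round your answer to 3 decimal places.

The third angle is ∠M = 180° − ∠L − ∠K = 19.20°.
Law of sines: KM = LK·sin L/sin M ≈ 315.14.
Law of sines: ML = LK·sin K/sin M ≈ 602.06.
Area = ½·LK·KM·sin K ≈ 31199.

area ≈ 31198.830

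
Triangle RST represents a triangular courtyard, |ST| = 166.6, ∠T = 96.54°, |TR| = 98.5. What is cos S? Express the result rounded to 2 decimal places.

By the law of cosines, |RS|² = |ST|² + |TR|² − 2·|ST|·|TR|·cos T = 41196, so |RS| ≈ 202.97.
Law of cosines again: cos S = (|RS|² + |ST|² − |TR|²)/(2·|RS|·|ST|) ≈ 0.87609, so ∠S ≈ 28.83°.

cos S ≈ 0.88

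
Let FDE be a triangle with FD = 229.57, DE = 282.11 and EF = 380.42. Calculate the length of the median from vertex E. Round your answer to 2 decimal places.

Median from E: ½√(2·DE² + 2·EF² − FD²) ≈ 314.61.

m_E ≈ 314.61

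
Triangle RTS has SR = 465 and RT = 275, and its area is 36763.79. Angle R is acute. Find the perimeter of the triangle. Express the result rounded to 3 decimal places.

From area = ½·SR·RT·sin R, we get sin R = 2·area/(SR·RT) ≈ 0.57500.
Taking the acute solution, ∠R ≈ 35.10°.
Law of cosines then gives TS ≈ 287.41.
Perimeter = 287.41 + 465 + 275 = 1027.4.

1027.413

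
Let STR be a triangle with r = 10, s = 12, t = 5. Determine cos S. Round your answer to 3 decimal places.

By the law of cosines, cos S = (t² + r² − s²) / (2·t·r) ≈ -0.19000, so ∠S ≈ 100.95°.

cos S ≈ -0.190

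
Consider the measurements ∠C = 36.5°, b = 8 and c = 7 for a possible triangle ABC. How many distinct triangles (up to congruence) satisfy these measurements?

2

b·sin C = 8·sin(36.5°) ≈ 4.759.
Since b sin C < c < b (4.759 < 7 < 8), two triangles exist.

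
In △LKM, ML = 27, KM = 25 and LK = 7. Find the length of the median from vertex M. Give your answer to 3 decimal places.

Median from M: ½√(2·KM² + 2·ML² − LK²) ≈ 25.783.

m_M ≈ 25.783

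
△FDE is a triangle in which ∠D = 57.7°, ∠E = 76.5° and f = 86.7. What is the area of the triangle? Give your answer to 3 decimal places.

The third angle is ∠F = 180° − ∠D − ∠E = 45.80°.
Law of sines: d = f·sin D/sin F ≈ 102.22.
Law of sines: e = f·sin E/sin F ≈ 117.59.
Area = ½·f·d·sin E ≈ 4308.9.

4308.896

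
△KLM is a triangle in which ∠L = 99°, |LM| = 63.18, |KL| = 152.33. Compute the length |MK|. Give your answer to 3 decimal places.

173.802

By the law of cosines, |MK|² = |KL|² + |LM|² − 2·|KL|·|LM|·cos L = 30207, so |MK| ≈ 173.8.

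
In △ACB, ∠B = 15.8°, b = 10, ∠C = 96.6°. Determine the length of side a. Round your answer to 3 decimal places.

33.956

The third angle is ∠A = 180° − ∠C − ∠B = 67.60°.
Law of sines: a = b·sin A/sin B ≈ 33.956.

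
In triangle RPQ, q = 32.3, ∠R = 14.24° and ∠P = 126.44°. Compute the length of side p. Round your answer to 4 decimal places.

41.0079

The third angle is ∠Q = 180° − ∠R − ∠P = 39.32°.
Law of sines: p = q·sin P/sin Q ≈ 41.008.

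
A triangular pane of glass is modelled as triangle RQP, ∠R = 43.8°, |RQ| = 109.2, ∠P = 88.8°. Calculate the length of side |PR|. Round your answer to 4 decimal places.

The third angle is ∠Q = 180° − ∠P − ∠R = 47.40°.
Law of sines: |PR| = |RQ|·sin Q/sin P ≈ 80.399.

80.3994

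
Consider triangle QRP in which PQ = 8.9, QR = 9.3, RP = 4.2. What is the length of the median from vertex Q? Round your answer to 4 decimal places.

Median from Q: ½√(2·PQ² + 2·QR² − RP²) ≈ 8.8566.

m_Q ≈ 8.8566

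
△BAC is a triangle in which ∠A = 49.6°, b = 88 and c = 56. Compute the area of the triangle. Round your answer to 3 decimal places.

Area = ½·c·b·sin A ≈ 1876.4.

1876.430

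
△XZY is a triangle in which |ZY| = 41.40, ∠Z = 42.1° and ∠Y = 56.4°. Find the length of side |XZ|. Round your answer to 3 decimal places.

34.866

The third angle is ∠X = 180° − ∠Z − ∠Y = 81.50°.
Law of sines: |XZ| = |ZY|·sin Y/sin X ≈ 34.866.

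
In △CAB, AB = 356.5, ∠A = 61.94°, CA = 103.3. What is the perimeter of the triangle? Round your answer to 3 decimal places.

By the law of cosines, BC² = CA² + AB² − 2·CA·AB·cos A = 1.0312e+05, so BC ≈ 321.12.
Semiperimeter s = (356.5+321.12+103.3)/2 = 390.46.
Perimeter = 356.5 + 321.12 + 103.3 = 780.92.

perimeter ≈ 780.919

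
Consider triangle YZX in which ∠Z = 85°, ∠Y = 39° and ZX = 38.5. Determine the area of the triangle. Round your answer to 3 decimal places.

area ≈ 972.609

The third angle is ∠X = 180° − ∠Y − ∠Z = 56.00°.
Law of sines: XY = ZX·sin Z/sin Y ≈ 60.944.
Law of sines: YZ = ZX·sin X/sin Y ≈ 50.718.
Area = ½·ZX·XY·sin X ≈ 972.61.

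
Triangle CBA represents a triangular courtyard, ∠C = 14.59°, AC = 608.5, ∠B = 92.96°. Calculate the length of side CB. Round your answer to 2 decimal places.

The third angle is ∠A = 180° − ∠C − ∠B = 72.45°.
Law of sines: CB = AC·sin A/sin B ≈ 580.95.

580.95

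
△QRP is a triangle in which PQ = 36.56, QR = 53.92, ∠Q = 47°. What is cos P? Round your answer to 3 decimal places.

-0.005

By the law of cosines, RP² = PQ² + QR² − 2·PQ·QR·cos Q = 1555.1, so RP ≈ 39.435.
Law of cosines again: cos P = (RP² + PQ² − QR²)/(2·RP·PQ) ≈ -0.00541, so ∠P ≈ 90.31°.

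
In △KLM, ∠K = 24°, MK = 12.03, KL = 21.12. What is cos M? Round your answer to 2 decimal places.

cos M ≈ -0.65

By the law of cosines, LM² = MK² + KL² − 2·MK·KL·cos K = 126.56, so LM ≈ 11.25.
Law of cosines again: cos M = (LM² + MK² − KL²)/(2·LM·MK) ≈ -0.64570, so ∠M ≈ 130.22°.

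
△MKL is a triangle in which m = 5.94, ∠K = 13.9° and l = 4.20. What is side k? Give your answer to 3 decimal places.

2.119

By the law of cosines, k² = l² + m² − 2·l·m·cos K = 4.4887, so k ≈ 2.1187.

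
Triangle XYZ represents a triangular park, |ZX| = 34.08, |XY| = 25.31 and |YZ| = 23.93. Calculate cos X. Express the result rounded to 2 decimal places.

cos X ≈ 0.71

By the law of cosines, cos X = (|ZX|² + |XY|² − |YZ|²) / (2·|ZX|·|XY|) ≈ 0.71264, so ∠X ≈ 44.55°.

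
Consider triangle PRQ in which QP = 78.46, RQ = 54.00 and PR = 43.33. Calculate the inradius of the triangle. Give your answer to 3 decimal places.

r ≈ 12.734

Semiperimeter s = (54 + 78.46 + 43.33)/2 = 87.895.
Heron's formula: area = √(87.895·33.895·9.435·44.565) ≈ 1119.2.
Inradius = area/s = 1119.2/87.895 ≈ 12.734.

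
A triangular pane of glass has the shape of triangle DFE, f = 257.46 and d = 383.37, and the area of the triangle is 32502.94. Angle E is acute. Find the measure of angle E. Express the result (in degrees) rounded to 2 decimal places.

41.19

From area = ½·d·f·sin E, we get sin E = 2·area/(d·f) ≈ 0.65860.
Taking the acute solution, ∠E ≈ 41.19°.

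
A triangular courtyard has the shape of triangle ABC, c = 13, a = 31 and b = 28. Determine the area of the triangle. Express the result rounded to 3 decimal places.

Semiperimeter s = (31 + 28 + 13)/2 = 36.
Heron's formula: area = √(36·5·8·23) ≈ 181.99.

area ≈ 181.989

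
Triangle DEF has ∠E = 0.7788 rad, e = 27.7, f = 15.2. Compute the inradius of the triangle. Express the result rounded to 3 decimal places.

Law of sines: sin F = f·sin E/e ≈ 0.38545.
Since e ≥ f, only the acute value applies: ∠F ≈ 0.3957 rad.
Then ∠D = π − ∠E − ∠F ≈ 1.9671 rad.
Law of sines gives d = e·sin D/sin E ≈ 36.378.
Area = ½·e·f·sin D ≈ 194.2.
Semiperimeter s = (36.378+27.7+15.2)/2 = 39.639.
Inradius = area/s = 194.2/39.639 ≈ 4.8993.

r ≈ 4.899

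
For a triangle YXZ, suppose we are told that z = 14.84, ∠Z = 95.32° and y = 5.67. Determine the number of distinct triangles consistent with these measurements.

1

y·sin Z = 5.67·sin(95.32°) ≈ 5.646.
Since ∠Z is not acute, a triangle exists only if z > y; here z > y, so there is exactly one triangle.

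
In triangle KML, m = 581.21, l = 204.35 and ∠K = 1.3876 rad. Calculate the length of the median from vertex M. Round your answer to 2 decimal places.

323.38

By the law of cosines, k² = m² + l² − 2·m·l·cos K = 3.3629e+05, so k ≈ 579.91.
Median from M: ½√(2·l² + 2·k² − m²) ≈ 323.38.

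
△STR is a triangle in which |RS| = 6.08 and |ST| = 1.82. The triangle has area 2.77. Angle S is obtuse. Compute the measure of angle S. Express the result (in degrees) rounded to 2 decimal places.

From area = ½·|RS|·|ST|·sin S, we get sin S = 2·area/(|RS|·|ST|) ≈ 0.50065.
Taking the obtuse solution, ∠S ≈ 149.96°.

∠S ≈ 149.96°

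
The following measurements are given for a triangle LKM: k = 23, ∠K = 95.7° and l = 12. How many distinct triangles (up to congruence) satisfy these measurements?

1

l·sin K = 12·sin(95.7°) ≈ 11.94.
Since ∠K is not acute, a triangle exists only if k > l; here k > l, so there is exactly one triangle.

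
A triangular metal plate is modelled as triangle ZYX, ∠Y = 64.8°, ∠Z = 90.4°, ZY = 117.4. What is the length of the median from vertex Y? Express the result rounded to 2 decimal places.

The third angle is ∠X = 180° − ∠Z − ∠Y = 24.80°.
Law of sines: YX = ZY·sin Z/sin X ≈ 279.88.
Law of sines: XZ = ZY·sin Y/sin X ≈ 253.25.
Median from Y: ½√(2·ZY² + 2·YX² − XZ²) ≈ 173.28.

m_Y ≈ 173.28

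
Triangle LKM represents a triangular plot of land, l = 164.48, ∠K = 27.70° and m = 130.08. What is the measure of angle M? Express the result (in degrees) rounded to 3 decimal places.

50.804

By the law of cosines, k² = m² + l² − 2·m·l·cos K = 6087.5, so k ≈ 78.022.
Law of cosines again: cos M = (l² + k² − m²)/(2·l·k) ≈ 0.63197, so ∠M ≈ 50.80°.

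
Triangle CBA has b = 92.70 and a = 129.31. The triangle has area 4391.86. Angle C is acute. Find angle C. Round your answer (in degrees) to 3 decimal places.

From area = ½·b·a·sin C, we get sin C = 2·area/(b·a) ≈ 0.73277.
Taking the acute solution, ∠C ≈ 47.12°.

∠C ≈ 47.119°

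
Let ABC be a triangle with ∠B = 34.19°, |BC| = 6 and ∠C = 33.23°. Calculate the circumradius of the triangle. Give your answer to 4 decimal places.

The third angle is ∠A = 180° − ∠B − ∠C = 112.58°.
Law of sines: |CA| = |BC|·sin B/sin A ≈ 3.6515.
Law of sines: |AB| = |BC|·sin C/sin A ≈ 3.561.
Circumradius = |BC|/(2 sin A) ≈ 3.2491.

3.2491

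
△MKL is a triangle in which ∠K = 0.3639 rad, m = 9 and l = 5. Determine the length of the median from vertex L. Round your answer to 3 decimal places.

By the law of cosines, k² = l² + m² − 2·l·m·cos K = 21.894, so k ≈ 4.6791.
Median from L: ½√(2·m² + 2·k² − l²) ≈ 6.7229.

6.723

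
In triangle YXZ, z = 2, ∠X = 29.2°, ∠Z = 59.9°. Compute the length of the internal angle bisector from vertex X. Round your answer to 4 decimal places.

The third angle is ∠Y = 180° − ∠X − ∠Z = 90.90°.
Law of sines: y = z·sin Y/sin Z ≈ 2.3114.
Law of sines: x = z·sin X/sin Z ≈ 1.1278.
The bisector from X has length 2·z·y·cos(∠X/2)/(z+y) ≈ 2.0752.

t_X ≈ 2.0752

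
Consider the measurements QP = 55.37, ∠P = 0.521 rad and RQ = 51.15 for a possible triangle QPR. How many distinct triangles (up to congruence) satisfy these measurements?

2

QP·sin P = 55.37·sin(0.521 rad) ≈ 27.56.
Since QP sin P < RQ < QP (27.56 < 51.15 < 55.37), two triangles exist.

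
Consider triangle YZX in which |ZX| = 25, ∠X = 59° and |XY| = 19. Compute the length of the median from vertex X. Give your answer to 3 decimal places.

By the law of cosines, |YZ|² = |ZX|² + |XY|² − 2·|ZX|·|XY|·cos X = 496.71, so |YZ| ≈ 22.287.
Median from X: ½√(2·|ZX|² + 2·|XY|² − |YZ|²) ≈ 19.205.

19.205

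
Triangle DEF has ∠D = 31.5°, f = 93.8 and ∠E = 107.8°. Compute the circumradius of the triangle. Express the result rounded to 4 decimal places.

R ≈ 71.9217

The third angle is ∠F = 180° − ∠D − ∠E = 40.70°.
Law of sines: d = f·sin D/sin F ≈ 75.158.
Law of sines: e = f·sin E/sin F ≈ 136.96.
Circumradius = f/(2 sin F) ≈ 71.922.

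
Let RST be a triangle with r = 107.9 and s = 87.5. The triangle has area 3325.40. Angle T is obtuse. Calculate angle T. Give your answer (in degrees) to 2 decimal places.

From area = ½·r·s·sin T, we get sin T = 2·area/(r·s) ≈ 0.70444.
Taking the obtuse solution, ∠T ≈ 135.22°.

135.22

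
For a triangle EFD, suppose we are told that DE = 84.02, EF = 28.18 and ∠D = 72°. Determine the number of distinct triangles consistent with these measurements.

0

DE·sin D = 84.02·sin(72°) ≈ 79.91.
Since EF = 28.18 < 79.91 = DE sin D, no triangle exists.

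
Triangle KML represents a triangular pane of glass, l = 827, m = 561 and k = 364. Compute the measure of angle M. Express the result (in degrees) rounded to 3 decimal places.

33.559

By the law of cosines, cos M = (l² + k² − m²) / (2·l·k) ≈ 0.83332, so ∠M ≈ 33.56°.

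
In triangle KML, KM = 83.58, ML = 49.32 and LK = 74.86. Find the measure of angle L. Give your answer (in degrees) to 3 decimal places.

81.818

By the law of cosines, cos L = (ML² + LK² − KM²) / (2·ML·LK) ≈ 0.14231, so ∠L ≈ 81.82°.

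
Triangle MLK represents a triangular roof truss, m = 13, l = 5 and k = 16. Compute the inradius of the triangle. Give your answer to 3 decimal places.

Semiperimeter s = (13 + 5 + 16)/2 = 17.
Heron's formula: area = √(17·4·12·1) ≈ 28.566.
Inradius = area/s = 28.566/17 ≈ 1.6803.

r ≈ 1.680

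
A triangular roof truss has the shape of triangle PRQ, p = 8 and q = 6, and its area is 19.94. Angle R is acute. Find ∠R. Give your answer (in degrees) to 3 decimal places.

56.184

From area = ½·q·p·sin R, we get sin R = 2·area/(q·p) ≈ 0.83083.
Taking the acute solution, ∠R ≈ 56.18°.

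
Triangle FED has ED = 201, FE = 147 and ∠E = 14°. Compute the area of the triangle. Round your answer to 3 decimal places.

3574.033

Area = ½·FE·ED·sin E ≈ 3574.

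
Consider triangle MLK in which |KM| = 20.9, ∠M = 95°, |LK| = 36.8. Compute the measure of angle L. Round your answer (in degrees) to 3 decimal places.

Law of sines: sin L = |KM|·sin M/|LK| ≈ 0.56577.
Since |LK| ≥ |KM|, only the acute value applies: ∠L ≈ 34.46°.
Then ∠K = 180° − ∠M − ∠L ≈ 50.54°.

34.456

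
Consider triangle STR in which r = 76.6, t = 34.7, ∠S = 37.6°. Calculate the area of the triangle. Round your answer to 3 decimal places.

810.889

Area = ½·t·r·sin S ≈ 810.89.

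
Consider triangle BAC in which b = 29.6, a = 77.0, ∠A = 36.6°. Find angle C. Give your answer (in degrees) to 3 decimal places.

Law of sines: sin B = b·sin A/a ≈ 0.22920.
Since a ≥ b, only the acute value applies: ∠B ≈ 13.25°.
Then ∠C = 180° − ∠A − ∠B ≈ 130.15°.

∠C ≈ 130.150°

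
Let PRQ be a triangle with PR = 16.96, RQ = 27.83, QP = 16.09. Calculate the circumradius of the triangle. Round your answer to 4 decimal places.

15.3152

By the law of cosines, cos P = (QP² + PR² − RQ²) / (2·QP·PR) ≈ -0.41772, so ∠P ≈ 2.002 rad.
Circumradius = RQ/(2 sin P) ≈ 15.315.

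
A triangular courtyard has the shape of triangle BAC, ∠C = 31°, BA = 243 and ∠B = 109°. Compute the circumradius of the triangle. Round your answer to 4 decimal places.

R ≈ 235.9049

The third angle is ∠A = 180° − ∠C − ∠B = 40.00°.
Law of sines: AC = BA·sin B/sin C ≈ 446.1.
Law of sines: CB = BA·sin A/sin C ≈ 303.27.
Circumradius = BA/(2 sin C) ≈ 235.9.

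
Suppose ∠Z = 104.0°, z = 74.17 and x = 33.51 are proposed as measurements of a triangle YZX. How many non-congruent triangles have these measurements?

x·sin Z = 33.51·sin(104.0°) ≈ 32.51.
Since ∠Z is not acute, a triangle exists only if z > x; here z > x, so there is exactly one triangle.

1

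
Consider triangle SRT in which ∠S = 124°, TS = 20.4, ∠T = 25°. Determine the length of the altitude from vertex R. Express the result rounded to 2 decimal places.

The third angle is ∠R = 180° − ∠T − ∠S = 31.00°.
Law of sines: RT = TS·sin S/sin R ≈ 32.837.
Law of sines: SR = TS·sin T/sin R ≈ 16.739.
Area = ½·TS·RT·sin T ≈ 141.55.
The altitude from R has length 2·area/TS ≈ 13.878.

h_R ≈ 13.88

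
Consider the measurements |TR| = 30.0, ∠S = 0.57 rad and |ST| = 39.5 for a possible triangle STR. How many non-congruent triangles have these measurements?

|ST|·sin S = 39.5·sin(0.57 rad) ≈ 21.32.
Since |ST| sin S < |TR| < |ST| (21.32 < 30.0 < 39.5), two triangles exist.

2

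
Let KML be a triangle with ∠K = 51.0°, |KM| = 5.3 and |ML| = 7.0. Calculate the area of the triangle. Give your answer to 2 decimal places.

area ≈ 18.53

Law of sines: sin L = |KM|·sin K/|ML| ≈ 0.58841.
Since |ML| ≥ |KM|, only the acute value applies: ∠L ≈ 36.04°.
Then ∠M = 180° − ∠K − ∠L ≈ 92.96°.
Law of sines gives |LK| = |ML|·sin M/sin K ≈ 8.9953.
Area = ½·|ML|·|KM|·sin M ≈ 18.525.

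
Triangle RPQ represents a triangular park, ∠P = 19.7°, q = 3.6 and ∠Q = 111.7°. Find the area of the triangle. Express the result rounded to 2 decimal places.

1.76

The third angle is ∠R = 180° − ∠P − ∠Q = 48.60°.
Law of sines: r = q·sin R/sin Q ≈ 2.9064.
Law of sines: p = q·sin P/sin Q ≈ 1.3061.
Area = ½·q·r·sin P ≈ 1.7635.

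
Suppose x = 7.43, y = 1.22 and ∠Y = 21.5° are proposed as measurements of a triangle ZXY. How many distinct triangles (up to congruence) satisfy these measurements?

x·sin Y = 7.43·sin(21.5°) ≈ 2.723.
Since y = 1.22 < 2.723 = x sin Y, no triangle exists.

0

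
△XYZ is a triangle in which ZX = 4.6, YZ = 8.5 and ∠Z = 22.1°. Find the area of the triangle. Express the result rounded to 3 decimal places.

Area = ½·YZ·ZX·sin Z ≈ 7.3552.

area ≈ 7.355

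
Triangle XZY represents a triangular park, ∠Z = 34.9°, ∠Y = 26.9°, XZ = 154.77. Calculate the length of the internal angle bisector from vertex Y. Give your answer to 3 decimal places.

t_Y ≈ 230.842

The third angle is ∠X = 180° − ∠Z − ∠Y = 118.20°.
Law of sines: ZY = XZ·sin X/sin Y ≈ 301.48.
Law of sines: YX = XZ·sin Z/sin Y ≈ 195.72.
The bisector from Y has length 2·ZY·YX·cos(∠Y/2)/(ZY+YX) ≈ 230.84.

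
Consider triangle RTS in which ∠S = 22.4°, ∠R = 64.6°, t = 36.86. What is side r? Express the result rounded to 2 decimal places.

The third angle is ∠T = 180° − ∠S − ∠R = 93.00°.
Law of sines: r = t·sin R/sin T ≈ 33.343.

33.34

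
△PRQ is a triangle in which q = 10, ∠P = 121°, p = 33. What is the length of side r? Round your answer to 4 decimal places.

26.7169

Law of sines: sin Q = q·sin P/p ≈ 0.25975.
Since p ≥ q, only the acute value applies: ∠Q ≈ 15.06°.
Then ∠R = 180° − ∠P − ∠Q ≈ 43.94°.
Law of sines gives r = p·sin R/sin P ≈ 26.717.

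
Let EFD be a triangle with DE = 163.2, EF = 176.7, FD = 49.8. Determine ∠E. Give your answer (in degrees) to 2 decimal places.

∠E ≈ 16.23°

By the law of cosines, cos E = (DE² + EF² − FD²) / (2·DE·EF) ≈ 0.96016, so ∠E ≈ 16.23°.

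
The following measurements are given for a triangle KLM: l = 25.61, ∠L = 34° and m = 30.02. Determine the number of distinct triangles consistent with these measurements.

2

m·sin L = 30.02·sin(34°) ≈ 16.79.
Since m sin L < l < m (16.79 < 25.61 < 30.02), two triangles exist.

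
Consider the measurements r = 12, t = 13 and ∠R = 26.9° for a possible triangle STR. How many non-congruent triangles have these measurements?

t·sin R = 13·sin(26.9°) ≈ 5.882.
Since t sin R < r < t (5.882 < 12 < 13), two triangles exist.

2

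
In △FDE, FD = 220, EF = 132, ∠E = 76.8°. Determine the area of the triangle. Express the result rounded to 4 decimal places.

Law of sines: sin D = EF·sin E/FD ≈ 0.58415.
Since FD ≥ EF, only the acute value applies: ∠D ≈ 35.74°.
Then ∠F = 180° − ∠E − ∠D ≈ 67.46°.
Law of sines gives DE = FD·sin F/sin E ≈ 208.7.
Area = ½·FD·EF·sin F ≈ 13411.

13410.5786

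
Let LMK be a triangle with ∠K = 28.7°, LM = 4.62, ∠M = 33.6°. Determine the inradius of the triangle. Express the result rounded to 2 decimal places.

The third angle is ∠L = 180° − ∠M − ∠K = 117.70°.
Law of sines: MK = LM·sin L/sin K ≈ 8.5179.
Law of sines: KL = LM·sin M/sin K ≈ 5.3239.
Area = ½·LM·MK·sin M ≈ 10.889.
Semiperimeter s = (8.5179+5.3239+4.62)/2 = 9.2309.
Inradius = area/s = 10.889/9.2309 ≈ 1.1796.

1.18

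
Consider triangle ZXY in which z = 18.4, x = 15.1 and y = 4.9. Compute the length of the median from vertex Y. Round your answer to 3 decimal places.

16.652

Median from Y: ½√(2·z² + 2·x² − y²) ≈ 16.652.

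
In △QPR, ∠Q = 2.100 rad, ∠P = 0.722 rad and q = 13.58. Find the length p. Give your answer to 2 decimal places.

10.40

The third angle is ∠R = π − ∠Q − ∠P = 0.320 rad.
Law of sines: p = q·sin P/sin Q ≈ 10.397.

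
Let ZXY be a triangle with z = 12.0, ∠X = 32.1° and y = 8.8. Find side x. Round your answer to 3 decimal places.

By the law of cosines, x² = y² + z² − 2·y·z·cos X = 42.528, so x ≈ 6.5213.

6.521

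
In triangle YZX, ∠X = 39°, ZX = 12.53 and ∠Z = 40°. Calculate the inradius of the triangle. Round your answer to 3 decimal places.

2.249

The third angle is ∠Y = 180° − ∠Z − ∠X = 101.00°.
Law of sines: XY = ZX·sin Z/sin Y ≈ 8.2049.
Law of sines: YZ = ZX·sin X/sin Y ≈ 8.033.
Area = ½·ZX·XY·sin X ≈ 32.349.
Semiperimeter s = (12.53+8.2049+8.033)/2 = 14.384.
Inradius = area/s = 32.349/14.384 ≈ 2.249.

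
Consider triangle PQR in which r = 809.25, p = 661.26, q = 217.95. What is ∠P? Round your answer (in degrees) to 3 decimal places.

∠P ≈ 41.272°

By the law of cosines, cos P = (q² + r² − p²) / (2·q·r) ≈ 0.75158, so ∠P ≈ 41.27°.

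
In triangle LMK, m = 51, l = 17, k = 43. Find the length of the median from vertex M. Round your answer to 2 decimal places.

Median from M: ½√(2·k² + 2·l² − m²) ≈ 20.463.

m_M ≈ 20.46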